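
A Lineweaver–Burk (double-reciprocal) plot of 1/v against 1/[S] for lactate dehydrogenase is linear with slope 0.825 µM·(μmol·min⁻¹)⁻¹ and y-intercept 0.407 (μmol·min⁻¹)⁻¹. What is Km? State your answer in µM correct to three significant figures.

2.03 µM

y-intercept = 1/Vmax ⇒ Vmax = 2.46 μmol·min⁻¹; slope = Km/Vmax ⇒ Km = slope × Vmax.
Km = 0.825 × 2.46 = 2.03 µM.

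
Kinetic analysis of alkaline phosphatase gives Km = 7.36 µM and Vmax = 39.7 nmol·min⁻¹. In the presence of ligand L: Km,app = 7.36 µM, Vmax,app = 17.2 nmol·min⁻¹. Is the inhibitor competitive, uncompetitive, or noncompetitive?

noncompetitive

Vmax decreases (39.7 → 17.2 nmol·min⁻¹) while Km is unchanged — pure noncompetitive inhibition.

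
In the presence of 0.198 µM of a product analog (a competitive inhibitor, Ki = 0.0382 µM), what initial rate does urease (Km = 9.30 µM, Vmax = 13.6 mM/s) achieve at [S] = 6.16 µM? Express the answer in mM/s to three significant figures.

1.32 mM/s

With α = 1 + [I]/Ki = 1 + 0.198/0.0382 = 6.183, the competitive rate law is v = Vmax[S] / (αKm + [S]).
v = 13.6×6.16 / (6.183×9.30 + 6.16) = 83.78/63.66 = 1.32 mM/s.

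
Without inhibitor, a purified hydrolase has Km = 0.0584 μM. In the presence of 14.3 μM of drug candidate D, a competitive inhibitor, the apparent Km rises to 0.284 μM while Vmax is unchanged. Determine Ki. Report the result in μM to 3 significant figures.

3.70 μM

Competitive: Km,app = α·Km with α = 1 + [I]/Ki.
α = Km,app/Km = 0.284/0.0584 = 4.863.
Since α = 1 + [I]/Ki, [I]/Ki = 4.863 − 1 = 3.863 and Ki = 14.3/3.863 = 3.70 μM.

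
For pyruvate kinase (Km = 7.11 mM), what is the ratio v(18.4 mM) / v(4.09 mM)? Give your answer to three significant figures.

The fractional saturations are [S]/(Km+[S]) = 4.09/11.20 = 0.3652 and 18.4/25.51 = 0.7213.
v₂/v₁ is just their ratio: 0.7213/0.3652 = 1.98.

1.98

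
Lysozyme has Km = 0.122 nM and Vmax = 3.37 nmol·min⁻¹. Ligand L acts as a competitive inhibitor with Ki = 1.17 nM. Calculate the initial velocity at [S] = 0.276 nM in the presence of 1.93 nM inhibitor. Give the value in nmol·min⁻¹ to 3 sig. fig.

1.55 nmol·min⁻¹

α = 1 + [I]/Ki = 1 + 1.93/1.17 = 2.650.
For a competitive inhibitor, Vmax is unchanged and the apparent Km becomes α·Km: Km,app = 0.323 nM, Vmax,app = 3.37 nmol·min⁻¹.
v = Vmax,app·[S]/(Km,app + [S]) = 3.37 × 0.276/(0.323 + 0.276) = 1.55 nmol·min⁻¹.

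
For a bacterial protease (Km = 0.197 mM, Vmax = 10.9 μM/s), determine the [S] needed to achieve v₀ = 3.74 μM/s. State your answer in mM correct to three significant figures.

0.103 mM

The required fractional saturation is v/Vmax = 3.74/10.9 = 0.3431.
Then [S]/(Km+[S]) = 0.3431 ⇒ [S] = 0.197 × 0.3431/(1 − 0.3431) = 0.103 mM.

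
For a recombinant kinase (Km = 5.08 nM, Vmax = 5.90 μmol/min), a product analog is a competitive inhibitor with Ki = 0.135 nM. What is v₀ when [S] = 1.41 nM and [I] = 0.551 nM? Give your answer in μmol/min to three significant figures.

α = 1 + [I]/Ki = 1 + 0.551/0.135 = 5.081.
For a competitive inhibitor, Vmax is unchanged and the apparent Km becomes α·Km: Km,app = 25.8 nM, Vmax,app = 5.90 μmol/min.
v = Vmax,app·[S]/(Km,app + [S]) = 5.90 × 1.41/(25.8 + 1.41) = 0.306 μmol/min.

0.306 μmol/min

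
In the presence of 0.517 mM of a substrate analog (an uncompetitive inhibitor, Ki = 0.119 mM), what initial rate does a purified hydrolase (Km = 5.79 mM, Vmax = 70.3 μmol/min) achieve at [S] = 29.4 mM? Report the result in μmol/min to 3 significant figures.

α = 1 + [I]/Ki = 1 + 0.517/0.119 = 5.345.
For an uncompetitive inhibitor, both parameters are divided by α, giving Vmax/α and Km/α: Km,app = 1.08 mM, Vmax,app = 13.2 μmol/min.
v = Vmax,app·[S]/(Km,app + [S]) = 13.2 × 29.4/(1.08 + 29.4) = 12.7 μmol/min.

12.7 μmol/min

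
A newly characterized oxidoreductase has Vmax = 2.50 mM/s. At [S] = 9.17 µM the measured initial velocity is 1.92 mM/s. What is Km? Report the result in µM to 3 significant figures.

v/Vmax = 1.92/2.50 = 0.7680 = [S]/(Km+[S]).
So Km + [S] = [S]/0.7680 = 11.94 µM, giving Km = 11.94 − 9.17 = 2.77 µM.

2.77 µM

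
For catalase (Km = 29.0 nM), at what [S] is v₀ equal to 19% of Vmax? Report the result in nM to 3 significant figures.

6.80 nM

v/Vmax = [S]/(Km+[S]) = 0.19, so [S] = Km·0.19/(1 − 0.19) = 29.0 × 0.2346.
[S] = 6.80 nM.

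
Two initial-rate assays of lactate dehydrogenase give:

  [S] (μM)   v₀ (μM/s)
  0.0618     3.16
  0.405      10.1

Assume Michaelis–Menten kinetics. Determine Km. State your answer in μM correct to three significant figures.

From v = Vmax[S]/(Km+[S]), each point gives Vmax = v(Km+[S])/[S].
Equating: 3.16(Km+0.0618)/0.0618 = 10.1(Km+0.405)/0.405.
51.13·Km + 3.16 = 24.94·Km + 10.1, so (51.13 − 24.94)·Km = 10.1 − 3.16.
Km = 6.940/26.19 = 0.265 μM; then Vmax = 3.16(0.265+0.0618)/0.0618 = 16.7 μM/s.

0.265 μM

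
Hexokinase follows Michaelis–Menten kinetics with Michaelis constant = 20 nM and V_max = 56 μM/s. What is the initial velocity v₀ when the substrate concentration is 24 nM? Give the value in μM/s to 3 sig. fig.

v = Vmax·[S]/(Km + [S]) = 56 × 24 / (20 + 24)
  = 1344 / 44.00 = 30.5 μM/s.

30.5 μM/s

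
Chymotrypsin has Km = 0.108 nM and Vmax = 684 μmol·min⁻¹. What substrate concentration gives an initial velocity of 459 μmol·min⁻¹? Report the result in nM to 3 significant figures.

0.220 nM

Rearranging v = Vmax[S]/(Km+[S]) gives [S] = Km·v/(Vmax − v).
[S] = 0.108 × 459 / (684 − 459) = 49.57/225.0 = 0.220 nM.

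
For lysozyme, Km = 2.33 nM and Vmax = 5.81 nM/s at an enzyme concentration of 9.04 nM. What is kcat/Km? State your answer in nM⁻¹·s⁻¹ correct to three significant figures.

kcat = Vmax/[E]total = 5.81/9.04 = 0.643 s⁻¹.
kcat/Km = 0.643/2.33 = 0.276 nM⁻¹·s⁻¹.

0.276 nM⁻¹·s⁻¹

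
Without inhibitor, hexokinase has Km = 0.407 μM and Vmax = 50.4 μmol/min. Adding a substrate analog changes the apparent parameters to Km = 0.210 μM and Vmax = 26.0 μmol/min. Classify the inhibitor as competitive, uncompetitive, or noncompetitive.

Both Km and Vmax decrease by the same factor (~1.94-fold) — characteristic of uncompetitive inhibition.

uncompetitive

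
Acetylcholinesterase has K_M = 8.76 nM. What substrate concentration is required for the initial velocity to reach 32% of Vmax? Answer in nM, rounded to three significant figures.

4.12 nM

v/Vmax = [S]/(Km+[S]) = 0.32, so [S] = Km·0.32/(1 − 0.32) = 8.76 × 0.4706.
[S] = 4.12 nM.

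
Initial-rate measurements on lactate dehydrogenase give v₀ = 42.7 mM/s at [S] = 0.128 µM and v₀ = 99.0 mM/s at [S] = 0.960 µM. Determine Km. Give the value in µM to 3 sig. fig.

From v = Vmax[S]/(Km+[S]), each point gives Vmax = v(Km+[S])/[S].
Equating: 42.7(Km+0.128)/0.128 = 99.0(Km+0.960)/0.960.
333.6·Km + 42.7 = 103.1·Km + 99.0, so (333.6 − 103.1)·Km = 99.0 − 42.7.
Km = 56.30/230.5 = 0.244 µM; then Vmax = 42.7(0.244+0.128)/0.128 = 124 mM/s.

0.244 µM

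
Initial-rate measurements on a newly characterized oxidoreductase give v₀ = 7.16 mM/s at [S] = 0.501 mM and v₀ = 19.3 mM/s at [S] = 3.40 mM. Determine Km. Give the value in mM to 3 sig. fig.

1.41 mM

From v = Vmax[S]/(Km+[S]), each point gives Vmax = v(Km+[S])/[S].
Equating: 7.16(Km+0.501)/0.501 = 19.3(Km+3.40)/3.40.
14.29·Km + 7.16 = 5.676·Km + 19.3, so (14.29 − 5.676)·Km = 19.3 − 7.16.
Km = 12.14/8.615 = 1.41 mM; then Vmax = 7.16(1.41+0.501)/0.501 = 27.3 mM/s.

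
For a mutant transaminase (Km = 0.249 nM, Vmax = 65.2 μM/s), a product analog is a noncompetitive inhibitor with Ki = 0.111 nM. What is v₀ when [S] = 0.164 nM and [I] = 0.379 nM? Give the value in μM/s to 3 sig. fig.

5.87 μM/s

With α = 1 + [I]/Ki = 1 + 0.379/0.111 = 4.414, the noncompetitive rate law is v = (Vmax/α)·[S] / (Km + [S]).
v = (65.2/4.414)×0.164 / (0.249 + 0.164) = 2.422/0.4130 = 5.87 μM/s.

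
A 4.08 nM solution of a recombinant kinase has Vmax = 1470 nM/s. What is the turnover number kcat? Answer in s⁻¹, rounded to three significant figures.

kcat = Vmax/[E]total = 1470 nM/s / 4.08 nM = 360 s⁻¹.

360 s⁻¹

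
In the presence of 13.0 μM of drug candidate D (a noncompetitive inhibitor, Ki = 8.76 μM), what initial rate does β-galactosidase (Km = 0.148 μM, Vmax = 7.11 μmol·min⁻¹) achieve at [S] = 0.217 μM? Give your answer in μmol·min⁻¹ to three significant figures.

α = 1 + [I]/Ki = 1 + 13.0/8.76 = 2.484.
For a noncompetitive inhibitor, Vmax is reduced to Vmax/α while Km is unchanged: Km,app = 0.148 μM, Vmax,app = 2.86 μmol·min⁻¹.
v = Vmax,app·[S]/(Km,app + [S]) = 2.86 × 0.217/(0.148 + 0.217) = 1.70 μmol·min⁻¹.

1.70 μmol·min⁻¹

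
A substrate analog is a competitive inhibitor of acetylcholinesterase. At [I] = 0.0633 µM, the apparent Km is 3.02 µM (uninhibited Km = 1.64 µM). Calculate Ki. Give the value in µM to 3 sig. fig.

Competitive: Km,app = α·Km with α = 1 + [I]/Ki.
α = Km,app/Km = 3.02/1.64 = 1.841.
Since α = 1 + [I]/Ki, [I]/Ki = 1.841 − 1 = 0.8415 and Ki = 0.0633/0.8415 = 0.0752 µM.

0.0752 µM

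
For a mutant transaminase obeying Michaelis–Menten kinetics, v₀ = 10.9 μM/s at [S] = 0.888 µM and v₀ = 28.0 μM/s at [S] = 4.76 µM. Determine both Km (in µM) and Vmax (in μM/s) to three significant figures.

In reciprocal form, 1/v = (Km/Vmax)·(1/[S]) + 1/Vmax. The two points give (1/[S], 1/v) = (1.126, 0.09174) and (0.2101, 0.03571).
Slope = (0.09174 − 0.03571)/(1.126 − 0.2101) = 0.06116; intercept = 0.09174 − 0.06116×1.126 = 0.02286.
Vmax = 1/intercept = 43.7 μM/s; Km = slope × Vmax = 0.06116 × 43.7 = 2.68 µM.

Km = 2.68 µM; Vmax = 43.7 μM/s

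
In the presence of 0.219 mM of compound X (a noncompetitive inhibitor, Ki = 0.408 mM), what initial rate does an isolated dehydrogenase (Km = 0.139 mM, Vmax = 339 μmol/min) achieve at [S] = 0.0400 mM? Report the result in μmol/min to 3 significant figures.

α = 1 + [I]/Ki = 1 + 0.219/0.408 = 1.537.
For a noncompetitive inhibitor, Vmax is reduced to Vmax/α while Km is unchanged: Km,app = 0.139 mM, Vmax,app = 221 μmol/min.
v = Vmax,app·[S]/(Km,app + [S]) = 221 × 0.0400/(0.139 + 0.0400) = 49.3 μmol/min.

49.3 μmol/min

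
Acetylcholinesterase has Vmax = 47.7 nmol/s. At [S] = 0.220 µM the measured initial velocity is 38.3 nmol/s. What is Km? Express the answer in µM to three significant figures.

0.0540 µM

From v = Vmax[S]/(Km+[S]), Km = [S](Vmax − v)/v.
Km = 0.220 × (47.7 − 38.3) / 38.3 = 2.068/38.3 = 0.0540 µM.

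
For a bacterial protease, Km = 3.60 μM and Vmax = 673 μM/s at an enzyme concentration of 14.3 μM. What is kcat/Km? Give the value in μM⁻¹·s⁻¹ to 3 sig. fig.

kcat = Vmax/[E]total = 673/14.3 = 47.1 s⁻¹.
kcat/Km = 47.1/3.60 = 13.1 μM⁻¹·s⁻¹.

13.1 μM⁻¹·s⁻¹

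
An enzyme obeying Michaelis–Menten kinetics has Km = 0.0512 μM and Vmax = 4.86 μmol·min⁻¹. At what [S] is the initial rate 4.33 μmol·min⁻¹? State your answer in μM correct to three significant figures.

0.418 μM

The required fractional saturation is v/Vmax = 4.33/4.86 = 0.8909.
Then [S]/(Km+[S]) = 0.8909 ⇒ [S] = 0.0512 × 0.8909/(1 − 0.8909) = 0.418 μM.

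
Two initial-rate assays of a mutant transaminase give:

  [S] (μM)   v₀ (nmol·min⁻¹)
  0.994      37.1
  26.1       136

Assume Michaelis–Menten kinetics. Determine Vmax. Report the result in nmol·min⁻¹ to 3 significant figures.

In reciprocal form, 1/v = (Km/Vmax)·(1/[S]) + 1/Vmax. The two points give (1/[S], 1/v) = (1.006, 0.02695) and (0.03831, 0.007353).
Slope = (0.02695 − 0.007353)/(1.006 − 0.03831) = 0.02026; intercept = 0.02695 − 0.02026×1.006 = 0.006577.
Vmax = 1/intercept = 152 nmol·min⁻¹; Km = slope × Vmax = 0.02026 × 152 = 3.08 μM.

152 nmol·min⁻¹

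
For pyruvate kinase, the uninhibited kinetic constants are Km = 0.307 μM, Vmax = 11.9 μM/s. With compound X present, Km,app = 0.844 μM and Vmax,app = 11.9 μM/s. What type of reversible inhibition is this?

Km increases (0.307 → 0.844 μM) while Vmax is unchanged — the hallmark of competitive inhibition.

competitive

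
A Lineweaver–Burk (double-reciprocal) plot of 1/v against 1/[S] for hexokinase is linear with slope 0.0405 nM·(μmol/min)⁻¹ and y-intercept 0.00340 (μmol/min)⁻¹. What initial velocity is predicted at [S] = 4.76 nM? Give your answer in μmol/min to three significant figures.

The y-intercept is 1/Vmax, so Vmax = 1/0.00340 = 294 μmol/min.
The slope is Km/Vmax, so Km = 0.0405 × 294 = 11.9 nM.
Then v = 294 × 4.76/(11.9 + 4.76) = 84.0 μmol/min.

84.0 μmol/min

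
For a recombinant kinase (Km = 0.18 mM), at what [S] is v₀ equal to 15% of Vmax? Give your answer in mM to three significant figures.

0.0318 mM

v/Vmax = [S]/(Km+[S]) = 0.15, so [S] = Km·0.15/(1 − 0.15) = 0.18 × 0.1765.
[S] = 0.0318 mM.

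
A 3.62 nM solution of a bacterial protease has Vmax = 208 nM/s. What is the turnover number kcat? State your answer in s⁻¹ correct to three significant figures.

57.5 s⁻¹

kcat = Vmax/[E]total = 208 nM/s / 3.62 nM = 57.5 s⁻¹.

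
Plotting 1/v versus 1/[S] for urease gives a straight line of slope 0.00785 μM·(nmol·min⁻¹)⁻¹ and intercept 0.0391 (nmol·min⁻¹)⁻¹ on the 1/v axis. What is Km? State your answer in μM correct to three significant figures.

y-intercept = 1/Vmax ⇒ Vmax = 25.6 nmol·min⁻¹; slope = Km/Vmax ⇒ Km = slope × Vmax.
Km = 0.00785 × 25.6 = 0.201 μM.

0.201 μM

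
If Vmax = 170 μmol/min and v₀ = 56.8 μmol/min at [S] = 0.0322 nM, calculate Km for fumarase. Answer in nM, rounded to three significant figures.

v/Vmax = 56.8/170 = 0.3341 = [S]/(Km+[S]).
So Km + [S] = [S]/0.3341 = 0.09637 nM, giving Km = 0.09637 − 0.0322 = 0.0642 nM.

0.0642 nM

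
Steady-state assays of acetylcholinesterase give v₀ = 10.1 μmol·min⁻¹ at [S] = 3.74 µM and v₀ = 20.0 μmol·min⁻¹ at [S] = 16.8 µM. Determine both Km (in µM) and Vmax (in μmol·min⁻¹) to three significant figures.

Km = 6.56 µM; Vmax = 27.8 μmol·min⁻¹

From v = Vmax[S]/(Km+[S]), each point gives Vmax = v(Km+[S])/[S].
Equating: 10.1(Km+3.74)/3.74 = 20.0(Km+16.8)/16.8.
2.701·Km + 10.1 = 1.190·Km + 20.0, so (2.701 − 1.190)·Km = 20.0 − 10.1.
Km = 9.900/1.510 = 6.56 µM; then Vmax = 10.1(6.56+3.74)/3.74 = 27.8 μmol·min⁻¹.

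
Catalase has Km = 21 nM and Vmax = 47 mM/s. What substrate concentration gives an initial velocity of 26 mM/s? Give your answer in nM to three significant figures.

26.0 nM

Rearranging v = Vmax[S]/(Km+[S]) gives [S] = Km·v/(Vmax − v).
[S] = 21 × 26 / (47 − 26) = 546.0/21.00 = 26.0 nM.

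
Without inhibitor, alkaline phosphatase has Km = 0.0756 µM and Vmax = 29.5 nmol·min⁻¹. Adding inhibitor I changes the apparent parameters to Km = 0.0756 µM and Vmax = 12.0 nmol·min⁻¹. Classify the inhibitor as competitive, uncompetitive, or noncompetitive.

noncompetitive

Vmax decreases (29.5 → 12.0 nmol·min⁻¹) while Km is unchanged — pure noncompetitive inhibition.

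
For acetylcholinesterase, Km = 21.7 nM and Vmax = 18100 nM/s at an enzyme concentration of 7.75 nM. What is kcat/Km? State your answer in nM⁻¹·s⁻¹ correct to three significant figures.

108 nM⁻¹·s⁻¹

kcat = Vmax/[E]total = 18100/7.75 = 2340 s⁻¹.
kcat/Km = 2340/21.7 = 108 nM⁻¹·s⁻¹.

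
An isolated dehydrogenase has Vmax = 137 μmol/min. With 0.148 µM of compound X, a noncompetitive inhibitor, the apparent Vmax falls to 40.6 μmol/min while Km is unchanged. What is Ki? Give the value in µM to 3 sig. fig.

0.0623 µM

Noncompetitive: Vmax,app = Vmax/α with α = 1 + [I]/Ki.
α = Vmax/Vmax,app = 137/40.6 = 3.374.
Since α = 1 + [I]/Ki, [I]/Ki = 3.374 − 1 = 2.374 and Ki = 0.148/2.374 = 0.0623 µM.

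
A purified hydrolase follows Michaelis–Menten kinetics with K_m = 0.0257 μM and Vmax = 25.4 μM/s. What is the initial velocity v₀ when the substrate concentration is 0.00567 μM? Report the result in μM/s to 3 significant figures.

v = Vmax·[S]/(Km + [S]) = 25.4 × 0.00567 / (0.0257 + 0.00567)
  = 0.1440 / 0.03137 = 4.59 μM/s.

4.59 μM/s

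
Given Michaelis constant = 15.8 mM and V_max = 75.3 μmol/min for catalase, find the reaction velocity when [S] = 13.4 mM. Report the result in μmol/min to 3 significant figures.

[S]/(Km+[S]) = 13.4/29.20 = 0.4589, the fractional saturation.
v = 0.4589 × Vmax = 0.4589 × 75.3 = 34.6 μmol/min.

34.6 μmol/min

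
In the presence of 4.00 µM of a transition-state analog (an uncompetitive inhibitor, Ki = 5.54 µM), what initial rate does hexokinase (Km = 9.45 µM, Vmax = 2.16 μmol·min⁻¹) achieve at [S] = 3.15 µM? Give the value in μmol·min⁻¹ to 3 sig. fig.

With α = 1 + [I]/Ki = 1 + 4.00/5.54 = 1.722, the uncompetitive rate law is v = (Vmax/α)·[S] / (Km/α + [S]).
v = (2.16/1.722)×3.15 / (9.45/1.722 + 3.15) = 3.951/8.638 = 0.457 μmol·min⁻¹.

0.457 μmol·min⁻¹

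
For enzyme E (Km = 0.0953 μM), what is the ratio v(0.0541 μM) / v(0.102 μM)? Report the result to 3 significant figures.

The fractional saturations are [S]/(Km+[S]) = 0.102/0.1973 = 0.5170 and 0.0541/0.1494 = 0.3621.
v₂/v₁ is just their ratio: 0.3621/0.5170 = 0.700.

0.700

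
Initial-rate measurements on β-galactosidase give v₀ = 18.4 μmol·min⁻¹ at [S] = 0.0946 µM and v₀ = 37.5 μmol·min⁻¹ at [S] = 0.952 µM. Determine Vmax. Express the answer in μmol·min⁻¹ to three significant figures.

From v = Vmax[S]/(Km+[S]), each point gives Vmax = v(Km+[S])/[S].
Equating: 18.4(Km+0.0946)/0.0946 = 37.5(Km+0.952)/0.952.
194.5·Km + 18.4 = 39.39·Km + 37.5, so (194.5 − 39.39)·Km = 37.5 − 18.4.
Km = 19.10/155.1 = 0.123 µM; then Vmax = 18.4(0.123+0.0946)/0.0946 = 42.4 μmol·min⁻¹.

42.4 μmol·min⁻¹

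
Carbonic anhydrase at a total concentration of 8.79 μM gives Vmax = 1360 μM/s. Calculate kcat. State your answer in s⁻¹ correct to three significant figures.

155 s⁻¹

kcat = Vmax/[E]total = 1360 μM/s / 8.79 μM = 155 s⁻¹.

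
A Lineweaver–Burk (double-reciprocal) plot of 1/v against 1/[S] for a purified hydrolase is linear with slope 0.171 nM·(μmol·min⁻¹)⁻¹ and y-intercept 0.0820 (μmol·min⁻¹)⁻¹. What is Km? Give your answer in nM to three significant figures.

2.09 nM

y-intercept = 1/Vmax ⇒ Vmax = 12.2 μmol·min⁻¹; slope = Km/Vmax ⇒ Km = slope × Vmax.
Km = 0.171 × 12.2 = 2.09 nM.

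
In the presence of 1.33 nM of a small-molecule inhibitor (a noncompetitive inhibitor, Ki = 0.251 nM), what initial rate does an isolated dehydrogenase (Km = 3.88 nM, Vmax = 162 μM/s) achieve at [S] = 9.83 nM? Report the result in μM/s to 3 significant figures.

α = 1 + [I]/Ki = 1 + 1.33/0.251 = 6.299.
For a noncompetitive inhibitor, Vmax is reduced to Vmax/α while Km is unchanged: Km,app = 3.88 nM, Vmax,app = 25.7 μM/s.
v = Vmax,app·[S]/(Km,app + [S]) = 25.7 × 9.83/(3.88 + 9.83) = 18.4 μM/s.

18.4 μM/s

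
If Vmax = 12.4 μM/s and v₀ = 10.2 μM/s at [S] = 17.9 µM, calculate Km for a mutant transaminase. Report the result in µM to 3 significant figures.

3.86 µM

From v = Vmax[S]/(Km+[S]), Km = [S](Vmax − v)/v.
Km = 17.9 × (12.4 − 10.2) / 10.2 = 39.38/10.2 = 3.86 µM.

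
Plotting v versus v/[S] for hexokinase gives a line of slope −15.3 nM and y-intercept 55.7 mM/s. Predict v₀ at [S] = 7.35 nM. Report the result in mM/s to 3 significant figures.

In the Eadie–Hofstee form v = Vmax − Km·(v/[S]), the slope is −Km and the intercept is Vmax, so Km = 15.3 nM and Vmax = 55.7 mM/s.
v = 55.7 × 7.35/(15.3 + 7.35) = 18.1 mM/s.

18.1 mM/s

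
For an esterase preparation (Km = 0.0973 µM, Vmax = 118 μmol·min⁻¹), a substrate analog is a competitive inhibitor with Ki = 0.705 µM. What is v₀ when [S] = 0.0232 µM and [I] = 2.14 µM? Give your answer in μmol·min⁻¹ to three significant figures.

With α = 1 + [I]/Ki = 1 + 2.14/0.705 = 4.035, the competitive rate law is v = Vmax[S] / (αKm + [S]).
v = 118×0.0232 / (4.035×0.0973 + 0.0232) = 2.738/0.4159 = 6.58 μmol·min⁻¹.

6.58 μmol·min⁻¹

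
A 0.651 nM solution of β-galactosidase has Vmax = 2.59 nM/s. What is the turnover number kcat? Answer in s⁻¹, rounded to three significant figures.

kcat = Vmax/[E]total = 2.59 nM/s / 0.651 nM = 3.98 s⁻¹.

3.98 s⁻¹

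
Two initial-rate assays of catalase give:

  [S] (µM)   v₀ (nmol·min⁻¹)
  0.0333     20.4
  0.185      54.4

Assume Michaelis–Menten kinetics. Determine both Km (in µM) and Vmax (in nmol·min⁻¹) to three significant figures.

In reciprocal form, 1/v = (Km/Vmax)·(1/[S]) + 1/Vmax. The two points give (1/[S], 1/v) = (30.03, 0.04902) and (5.405, 0.01838).
Slope = (0.04902 − 0.01838)/(30.03 − 5.405) = 0.001244; intercept = 0.04902 − 0.001244×30.03 = 0.01166.
Vmax = 1/intercept = 85.8 nmol·min⁻¹; Km = slope × Vmax = 0.001244 × 85.8 = 0.107 µM.

Km = 0.107 µM; Vmax = 85.8 nmol·min⁻¹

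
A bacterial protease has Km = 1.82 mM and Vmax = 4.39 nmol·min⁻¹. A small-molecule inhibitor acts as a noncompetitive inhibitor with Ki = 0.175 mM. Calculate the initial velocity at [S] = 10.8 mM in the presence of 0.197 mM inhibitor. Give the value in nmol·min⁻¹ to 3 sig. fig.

1.77 nmol·min⁻¹

α = 1 + [I]/Ki = 1 + 0.197/0.175 = 2.126.
For a noncompetitive inhibitor, Vmax is reduced to Vmax/α while Km is unchanged: Km,app = 1.82 mM, Vmax,app = 2.07 nmol·min⁻¹.
v = Vmax,app·[S]/(Km,app + [S]) = 2.07 × 10.8/(1.82 + 10.8) = 1.77 nmol·min⁻¹.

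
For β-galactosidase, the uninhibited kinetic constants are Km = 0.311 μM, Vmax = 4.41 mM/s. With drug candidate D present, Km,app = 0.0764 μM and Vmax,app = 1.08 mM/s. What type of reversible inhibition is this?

Both Km and Vmax decrease by the same factor (~4.07-fold) — characteristic of uncompetitive inhibition.

uncompetitive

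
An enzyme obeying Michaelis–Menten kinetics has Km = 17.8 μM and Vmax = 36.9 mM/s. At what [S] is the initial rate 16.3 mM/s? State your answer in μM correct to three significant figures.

The required fractional saturation is v/Vmax = 16.3/36.9 = 0.4417.
Then [S]/(Km+[S]) = 0.4417 ⇒ [S] = 17.8 × 0.4417/(1 − 0.4417) = 14.1 μM.

14.1 μM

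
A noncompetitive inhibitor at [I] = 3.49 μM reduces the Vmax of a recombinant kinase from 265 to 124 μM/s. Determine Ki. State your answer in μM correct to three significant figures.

Noncompetitive: Vmax,app = Vmax/α with α = 1 + [I]/Ki.
α = Vmax/Vmax,app = 265/124 = 2.137.
Ki = [I]/(α − 1) = 3.49/1.137 = 3.07 μM.

3.07 μM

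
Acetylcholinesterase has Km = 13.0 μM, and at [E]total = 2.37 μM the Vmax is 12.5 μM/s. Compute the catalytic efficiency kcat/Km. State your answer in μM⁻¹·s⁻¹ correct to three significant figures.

kcat = Vmax/[E]total = 12.5/2.37 = 5.27 s⁻¹.
kcat/Km = 5.27/13.0 = 0.406 μM⁻¹·s⁻¹.

0.406 μM⁻¹·s⁻¹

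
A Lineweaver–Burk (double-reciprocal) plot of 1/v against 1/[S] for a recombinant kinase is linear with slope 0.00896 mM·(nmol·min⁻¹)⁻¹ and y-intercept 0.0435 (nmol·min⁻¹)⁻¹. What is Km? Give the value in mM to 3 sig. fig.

0.206 mM

y-intercept = 1/Vmax ⇒ Vmax = 23.0 nmol·min⁻¹; slope = Km/Vmax ⇒ Km = slope × Vmax.
Km = 0.00896 × 23.0 = 0.206 mM.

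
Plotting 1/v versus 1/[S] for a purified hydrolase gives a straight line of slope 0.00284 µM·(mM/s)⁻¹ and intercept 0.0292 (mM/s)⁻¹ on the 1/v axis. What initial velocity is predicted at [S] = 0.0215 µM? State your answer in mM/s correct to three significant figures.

6.20 mM/s

The y-intercept is 1/Vmax, so Vmax = 1/0.0292 = 34.2 mM/s.
The slope is Km/Vmax, so Km = 0.00284 × 34.2 = 0.0973 µM.
Then v = 34.2 × 0.0215/(0.0973 + 0.0215) = 6.20 mM/s.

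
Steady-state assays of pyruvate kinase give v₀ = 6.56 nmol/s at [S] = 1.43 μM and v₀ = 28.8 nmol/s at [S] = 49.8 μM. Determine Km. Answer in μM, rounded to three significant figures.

5.55 μM

In reciprocal form, 1/v = (Km/Vmax)·(1/[S]) + 1/Vmax. The two points give (1/[S], 1/v) = (0.6993, 0.1524) and (0.02008, 0.03472).
Slope = (0.1524 − 0.03472)/(0.6993 − 0.02008) = 0.1733; intercept = 0.1524 − 0.1733×0.6993 = 0.03124.
Vmax = 1/intercept = 32.0 nmol/s; Km = slope × Vmax = 0.1733 × 32.0 = 5.55 μM.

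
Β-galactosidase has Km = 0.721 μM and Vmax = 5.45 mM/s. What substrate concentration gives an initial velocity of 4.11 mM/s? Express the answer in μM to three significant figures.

The required fractional saturation is v/Vmax = 4.11/5.45 = 0.7541.
Then [S]/(Km+[S]) = 0.7541 ⇒ [S] = 0.721 × 0.7541/(1 − 0.7541) = 2.21 μM.

2.21 μM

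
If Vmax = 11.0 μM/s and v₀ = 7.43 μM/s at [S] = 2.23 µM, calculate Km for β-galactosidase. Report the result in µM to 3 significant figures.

1.07 µM

From v = Vmax[S]/(Km+[S]), Km = [S](Vmax − v)/v.
Km = 2.23 × (11.0 − 7.43) / 7.43 = 7.961/7.43 = 1.07 µM.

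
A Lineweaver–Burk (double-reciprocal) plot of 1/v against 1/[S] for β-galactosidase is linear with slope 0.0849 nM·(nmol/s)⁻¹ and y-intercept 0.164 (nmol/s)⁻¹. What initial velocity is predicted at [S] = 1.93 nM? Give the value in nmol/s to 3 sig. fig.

The y-intercept is 1/Vmax, so Vmax = 1/0.164 = 6.10 nmol/s.
The slope is Km/Vmax, so Km = 0.0849 × 6.10 = 0.518 nM.
Then v = 6.10 × 1.93/(0.518 + 1.93) = 4.81 nmol/s.

4.81 nmol/s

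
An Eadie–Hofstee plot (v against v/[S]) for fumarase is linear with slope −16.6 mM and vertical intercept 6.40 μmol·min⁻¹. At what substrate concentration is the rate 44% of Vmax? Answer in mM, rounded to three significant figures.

13.0 mM

The Eadie–Hofstee slope gives Km = 16.6 mM (slope = −Km).
v/Vmax = [S]/(Km+[S]) = 0.44 ⇒ [S] = Km·0.44/(1−0.44) = 16.6 × 0.7857 = 13.0 mM.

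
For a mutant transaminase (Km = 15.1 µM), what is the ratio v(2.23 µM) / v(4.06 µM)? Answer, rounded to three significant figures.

0.607

Since Vmax cancels, v₂/v₁ = [S]₂(Km+[S]₁) / [S]₁(Km+[S]₂).
= 2.23×(15.1+4.06) / (4.06×(15.1+2.23)) = 42.73/70.36 = 0.607.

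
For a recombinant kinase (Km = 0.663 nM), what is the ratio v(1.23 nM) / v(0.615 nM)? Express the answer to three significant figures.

The fractional saturations are [S]/(Km+[S]) = 0.615/1.278 = 0.4812 and 1.23/1.893 = 0.6498.
v₂/v₁ is just their ratio: 0.6498/0.4812 = 1.35.

1.35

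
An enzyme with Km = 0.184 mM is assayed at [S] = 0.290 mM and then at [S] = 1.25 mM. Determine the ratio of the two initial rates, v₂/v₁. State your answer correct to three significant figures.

The fractional saturations are [S]/(Km+[S]) = 0.290/0.4740 = 0.6118 and 1.25/1.434 = 0.8717.
v₂/v₁ is just their ratio: 0.8717/0.6118 = 1.42.

1.42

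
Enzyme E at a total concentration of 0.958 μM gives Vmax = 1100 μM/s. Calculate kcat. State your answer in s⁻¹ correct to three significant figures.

1150 s⁻¹

kcat = Vmax/[E]total = 1100 μM/s / 0.958 μM = 1150 s⁻¹.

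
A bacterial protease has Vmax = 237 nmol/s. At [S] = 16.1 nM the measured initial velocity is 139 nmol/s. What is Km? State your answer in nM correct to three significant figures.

11.4 nM

v/Vmax = 139/237 = 0.5865 = [S]/(Km+[S]).
So Km + [S] = [S]/0.5865 = 27.45 nM, giving Km = 27.45 − 16.1 = 11.4 nM.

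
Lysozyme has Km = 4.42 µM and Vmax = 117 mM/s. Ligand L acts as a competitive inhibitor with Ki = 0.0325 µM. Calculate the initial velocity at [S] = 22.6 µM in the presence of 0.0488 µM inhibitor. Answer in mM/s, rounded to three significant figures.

With α = 1 + [I]/Ki = 1 + 0.0488/0.0325 = 2.502, the competitive rate law is v = Vmax[S] / (αKm + [S]).
v = 117×22.6 / (2.502×4.42 + 22.6) = 2644/33.66 = 78.6 mM/s.

78.6 mM/s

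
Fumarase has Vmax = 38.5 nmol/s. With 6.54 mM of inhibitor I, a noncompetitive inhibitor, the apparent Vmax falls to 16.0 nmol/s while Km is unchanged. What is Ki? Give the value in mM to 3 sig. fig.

4.65 mM

Noncompetitive: Vmax,app = Vmax/α with α = 1 + [I]/Ki.
α = Vmax/Vmax,app = 38.5/16.0 = 2.406.
Since α = 1 + [I]/Ki, [I]/Ki = 2.406 − 1 = 1.406 and Ki = 6.54/1.406 = 4.65 mM.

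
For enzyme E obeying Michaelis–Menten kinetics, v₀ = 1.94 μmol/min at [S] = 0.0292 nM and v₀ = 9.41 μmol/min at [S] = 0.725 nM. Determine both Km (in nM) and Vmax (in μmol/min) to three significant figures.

Km = 0.140 nM; Vmax = 11.2 μmol/min

From v = Vmax[S]/(Km+[S]), each point gives Vmax = v(Km+[S])/[S].
Equating: 1.94(Km+0.0292)/0.0292 = 9.41(Km+0.725)/0.725.
66.44·Km + 1.94 = 12.98·Km + 9.41, so (66.44 − 12.98)·Km = 9.41 − 1.94.
Km = 7.470/53.46 = 0.140 nM; then Vmax = 1.94(0.140+0.0292)/0.0292 = 11.2 μmol/min.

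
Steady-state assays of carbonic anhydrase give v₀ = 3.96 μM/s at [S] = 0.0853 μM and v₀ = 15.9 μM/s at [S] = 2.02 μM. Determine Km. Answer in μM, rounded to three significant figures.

In reciprocal form, 1/v = (Km/Vmax)·(1/[S]) + 1/Vmax. The two points give (1/[S], 1/v) = (11.72, 0.2525) and (0.4950, 0.06289).
Slope = (0.2525 − 0.06289)/(11.72 − 0.4950) = 0.01689; intercept = 0.2525 − 0.01689×11.72 = 0.05453.
Vmax = 1/intercept = 18.3 μM/s; Km = slope × Vmax = 0.01689 × 18.3 = 0.310 μM.

0.310 μM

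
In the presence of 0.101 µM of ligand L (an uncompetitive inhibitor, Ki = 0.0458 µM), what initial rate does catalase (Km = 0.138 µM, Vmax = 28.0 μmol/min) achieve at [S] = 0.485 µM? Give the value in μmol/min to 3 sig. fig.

α = 1 + [I]/Ki = 1 + 0.101/0.0458 = 3.205.
For an uncompetitive inhibitor, both parameters are divided by α, giving Vmax/α and Km/α: Km,app = 0.0431 µM, Vmax,app = 8.74 μmol/min.
v = Vmax,app·[S]/(Km,app + [S]) = 8.74 × 0.485/(0.0431 + 0.485) = 8.02 μmol/min.

8.02 μmol/min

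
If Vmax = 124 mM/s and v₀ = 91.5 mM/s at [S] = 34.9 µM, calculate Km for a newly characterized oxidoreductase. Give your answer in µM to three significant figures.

12.4 µM

v/Vmax = 91.5/124 = 0.7379 = [S]/(Km+[S]).
So Km + [S] = [S]/0.7379 = 47.30 µM, giving Km = 47.30 − 34.9 = 12.4 µM.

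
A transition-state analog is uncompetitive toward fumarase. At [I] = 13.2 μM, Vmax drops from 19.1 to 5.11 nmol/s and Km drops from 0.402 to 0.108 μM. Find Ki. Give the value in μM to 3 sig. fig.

4.82 μM

Uncompetitive: Vmax,app = Vmax/α (and Km,app = Km/α) with α = 1 + [I]/Ki.
α = Vmax/Vmax,app = 19.1/5.11 = 3.738.
Since α = 1 + [I]/Ki, [I]/Ki = 3.738 − 1 = 2.738 and Ki = 13.2/2.738 = 4.82 μM.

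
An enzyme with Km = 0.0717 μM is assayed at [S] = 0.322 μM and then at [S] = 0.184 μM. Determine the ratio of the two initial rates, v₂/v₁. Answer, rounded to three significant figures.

The fractional saturations are [S]/(Km+[S]) = 0.322/0.3937 = 0.8179 and 0.184/0.2557 = 0.7196.
v₂/v₁ is just their ratio: 0.7196/0.8179 = 0.880.

0.880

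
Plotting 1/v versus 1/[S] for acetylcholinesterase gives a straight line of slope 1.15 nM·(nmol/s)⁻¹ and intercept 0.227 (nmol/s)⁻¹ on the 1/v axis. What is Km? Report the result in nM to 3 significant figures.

y-intercept = 1/Vmax ⇒ Vmax = 4.41 nmol/s; slope = Km/Vmax ⇒ Km = slope × Vmax.
Km = 1.15 × 4.41 = 5.07 nM.

5.07 nM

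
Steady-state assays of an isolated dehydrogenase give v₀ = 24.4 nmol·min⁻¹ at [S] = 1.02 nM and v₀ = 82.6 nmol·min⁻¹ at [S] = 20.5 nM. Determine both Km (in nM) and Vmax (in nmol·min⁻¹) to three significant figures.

Km = 2.93 nM; Vmax = 94.4 nmol·min⁻¹

In reciprocal form, 1/v = (Km/Vmax)·(1/[S]) + 1/Vmax. The two points give (1/[S], 1/v) = (0.9804, 0.04098) and (0.04878, 0.01211).
Slope = (0.04098 − 0.01211)/(0.9804 − 0.04878) = 0.03100; intercept = 0.04098 − 0.03100×0.9804 = 0.01059.
Vmax = 1/intercept = 94.4 nmol·min⁻¹; Km = slope × Vmax = 0.03100 × 94.4 = 2.93 nM.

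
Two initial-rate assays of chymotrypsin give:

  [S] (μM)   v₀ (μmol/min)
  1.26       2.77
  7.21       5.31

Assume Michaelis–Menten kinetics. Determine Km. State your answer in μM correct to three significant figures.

From v = Vmax[S]/(Km+[S]), each point gives Vmax = v(Km+[S])/[S].
Equating: 2.77(Km+1.26)/1.26 = 5.31(Km+7.21)/7.21.
2.198·Km + 2.77 = 0.7365·Km + 5.31, so (2.198 − 0.7365)·Km = 5.31 − 2.77.
Km = 2.540/1.462 = 1.74 μM; then Vmax = 2.77(1.74+1.26)/1.26 = 6.59 μmol/min.

1.74 μM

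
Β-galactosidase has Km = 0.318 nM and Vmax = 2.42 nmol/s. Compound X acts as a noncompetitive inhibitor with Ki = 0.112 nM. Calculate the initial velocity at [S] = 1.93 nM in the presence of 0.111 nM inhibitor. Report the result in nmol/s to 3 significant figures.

With α = 1 + [I]/Ki = 1 + 0.111/0.112 = 1.991, the noncompetitive rate law is v = (Vmax/α)·[S] / (Km + [S]).
v = (2.42/1.991)×1.93 / (0.318 + 1.93) = 2.346/2.248 = 1.04 nmol/s.

1.04 nmol/s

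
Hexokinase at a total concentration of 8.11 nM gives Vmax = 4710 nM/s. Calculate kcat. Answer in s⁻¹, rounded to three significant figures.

581 s⁻¹

kcat = Vmax/[E]total = 4710 nM/s / 8.11 nM = 581 s⁻¹.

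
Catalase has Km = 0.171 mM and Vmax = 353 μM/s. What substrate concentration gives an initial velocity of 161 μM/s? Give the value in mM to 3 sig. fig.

Rearranging v = Vmax[S]/(Km+[S]) gives [S] = Km·v/(Vmax − v).
[S] = 0.171 × 161 / (353 − 161) = 27.53/192.0 = 0.143 mM.

0.143 mM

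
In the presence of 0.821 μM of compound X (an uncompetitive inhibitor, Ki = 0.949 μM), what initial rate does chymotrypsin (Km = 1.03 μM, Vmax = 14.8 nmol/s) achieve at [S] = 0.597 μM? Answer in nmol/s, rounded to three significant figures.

With α = 1 + [I]/Ki = 1 + 0.821/0.949 = 1.865, the uncompetitive rate law is v = (Vmax/α)·[S] / (Km/α + [S]).
v = (14.8/1.865)×0.597 / (1.03/1.865 + 0.597) = 4.737/1.149 = 4.12 nmol/s.

4.12 nmol/s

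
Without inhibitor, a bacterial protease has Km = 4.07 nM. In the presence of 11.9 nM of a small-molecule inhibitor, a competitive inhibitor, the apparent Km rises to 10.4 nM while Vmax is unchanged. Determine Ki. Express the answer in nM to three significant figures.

7.65 nM

Competitive: Km,app = α·Km with α = 1 + [I]/Ki.
α = Km,app/Km = 10.4/4.07 = 2.555.
Ki = [I]/(α − 1) = 11.9/1.555 = 7.65 nM.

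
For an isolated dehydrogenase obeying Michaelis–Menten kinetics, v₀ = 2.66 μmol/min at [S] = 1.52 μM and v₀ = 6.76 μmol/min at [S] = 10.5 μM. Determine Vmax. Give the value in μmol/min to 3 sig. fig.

9.15 μmol/min

In reciprocal form, 1/v = (Km/Vmax)·(1/[S]) + 1/Vmax. The two points give (1/[S], 1/v) = (0.6579, 0.3759) and (0.09524, 0.1479).
Slope = (0.3759 − 0.1479)/(0.6579 − 0.09524) = 0.4052; intercept = 0.3759 − 0.4052×0.6579 = 0.1093.
Vmax = 1/intercept = 9.15 μmol/min; Km = slope × Vmax = 0.4052 × 9.15 = 3.71 μM.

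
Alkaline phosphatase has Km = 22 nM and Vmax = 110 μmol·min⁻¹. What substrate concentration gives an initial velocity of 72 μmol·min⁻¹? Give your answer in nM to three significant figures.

Rearranging v = Vmax[S]/(Km+[S]) gives [S] = Km·v/(Vmax − v).
[S] = 22 × 72 / (110 − 72) = 1584/38.00 = 41.7 nM.

41.7 nM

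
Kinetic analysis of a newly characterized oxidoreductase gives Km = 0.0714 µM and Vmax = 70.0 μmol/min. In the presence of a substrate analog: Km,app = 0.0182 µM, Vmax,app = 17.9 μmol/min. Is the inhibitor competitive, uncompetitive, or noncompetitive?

Both Km and Vmax decrease by the same factor (~3.92-fold) — characteristic of uncompetitive inhibition.

uncompetitive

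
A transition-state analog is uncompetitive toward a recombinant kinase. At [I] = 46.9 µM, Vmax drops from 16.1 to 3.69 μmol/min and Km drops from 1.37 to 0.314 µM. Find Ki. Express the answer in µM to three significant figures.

13.9 µM

Uncompetitive: Vmax,app = Vmax/α (and Km,app = Km/α) with α = 1 + [I]/Ki.
α = Vmax/Vmax,app = 16.1/3.69 = 4.363.
Since α = 1 + [I]/Ki, [I]/Ki = 4.363 − 1 = 3.363 and Ki = 46.9/3.363 = 13.9 µM.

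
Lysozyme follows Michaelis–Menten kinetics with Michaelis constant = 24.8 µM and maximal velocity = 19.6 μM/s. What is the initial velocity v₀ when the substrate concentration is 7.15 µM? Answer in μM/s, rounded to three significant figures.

4.39 μM/s

[S]/(Km+[S]) = 7.15/31.95 = 0.2238, the fractional saturation.
v = 0.2238 × Vmax = 0.2238 × 19.6 = 4.39 μM/s.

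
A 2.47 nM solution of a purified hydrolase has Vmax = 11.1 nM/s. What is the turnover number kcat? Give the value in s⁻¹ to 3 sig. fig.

kcat = Vmax/[E]total = 11.1 nM/s / 2.47 nM = 4.49 s⁻¹.

4.49 s⁻¹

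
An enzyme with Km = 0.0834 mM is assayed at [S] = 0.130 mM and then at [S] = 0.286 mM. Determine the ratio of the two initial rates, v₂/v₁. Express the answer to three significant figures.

1.27

Since Vmax cancels, v₂/v₁ = [S]₂(Km+[S]₁) / [S]₁(Km+[S]₂).
= 0.286×(0.0834+0.130) / (0.130×(0.0834+0.286)) = 0.06103/0.04802 = 1.27.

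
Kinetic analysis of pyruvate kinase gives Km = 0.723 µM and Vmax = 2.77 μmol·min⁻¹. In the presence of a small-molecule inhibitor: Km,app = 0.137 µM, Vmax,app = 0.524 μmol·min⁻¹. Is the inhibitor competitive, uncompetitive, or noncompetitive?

uncompetitive

Both Km and Vmax decrease by the same factor (~5.29-fold) — characteristic of uncompetitive inhibition.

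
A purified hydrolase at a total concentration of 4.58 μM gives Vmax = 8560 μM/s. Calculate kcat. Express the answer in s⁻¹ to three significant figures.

1870 s⁻¹

kcat = Vmax/[E]total = 8560 μM/s / 4.58 μM = 1870 s⁻¹.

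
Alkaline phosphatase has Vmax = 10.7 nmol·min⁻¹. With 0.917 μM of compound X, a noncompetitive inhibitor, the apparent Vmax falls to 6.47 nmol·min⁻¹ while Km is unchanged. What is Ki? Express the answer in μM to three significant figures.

1.40 μM

Noncompetitive: Vmax,app = Vmax/α with α = 1 + [I]/Ki.
α = Vmax/Vmax,app = 10.7/6.47 = 1.654.
Since α = 1 + [I]/Ki, [I]/Ki = 1.654 − 1 = 0.6538 and Ki = 0.917/0.6538 = 1.40 μM.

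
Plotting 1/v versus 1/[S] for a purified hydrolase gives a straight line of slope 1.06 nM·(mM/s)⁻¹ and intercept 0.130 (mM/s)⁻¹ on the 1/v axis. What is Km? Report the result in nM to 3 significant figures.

8.15 nM

y-intercept = 1/Vmax ⇒ Vmax = 7.69 mM/s; slope = Km/Vmax ⇒ Km = slope × Vmax.
Km = 1.06 × 7.69 = 8.15 nM.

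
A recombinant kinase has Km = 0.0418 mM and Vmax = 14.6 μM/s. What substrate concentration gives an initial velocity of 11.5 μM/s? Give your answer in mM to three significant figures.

0.155 mM

Rearranging v = Vmax[S]/(Km+[S]) gives [S] = Km·v/(Vmax − v).
[S] = 0.0418 × 11.5 / (14.6 − 11.5) = 0.4807/3.100 = 0.155 mM.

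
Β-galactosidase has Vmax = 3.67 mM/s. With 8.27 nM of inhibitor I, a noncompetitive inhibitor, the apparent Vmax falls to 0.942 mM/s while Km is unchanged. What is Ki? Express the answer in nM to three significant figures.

2.86 nM

Noncompetitive: Vmax,app = Vmax/α with α = 1 + [I]/Ki.
α = Vmax/Vmax,app = 3.67/0.942 = 3.896.
Since α = 1 + [I]/Ki, [I]/Ki = 3.896 − 1 = 2.896 and Ki = 8.27/2.896 = 2.86 nM.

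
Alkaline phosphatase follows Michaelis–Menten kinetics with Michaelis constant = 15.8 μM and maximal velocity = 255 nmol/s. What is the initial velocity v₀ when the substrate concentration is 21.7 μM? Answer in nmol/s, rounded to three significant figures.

148 nmol/s

v = Vmax·[S]/(Km + [S]) = 255 × 21.7 / (15.8 + 21.7)
  = 5534 / 37.50 = 148 nmol/s.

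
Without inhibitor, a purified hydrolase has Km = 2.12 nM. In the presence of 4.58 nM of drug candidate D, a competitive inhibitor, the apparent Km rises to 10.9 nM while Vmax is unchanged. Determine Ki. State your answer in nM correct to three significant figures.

Competitive: Km,app = α·Km with α = 1 + [I]/Ki.
α = Km,app/Km = 10.9/2.12 = 5.142.
Ki = [I]/(α − 1) = 4.58/4.142 = 1.11 nM.

1.11 nM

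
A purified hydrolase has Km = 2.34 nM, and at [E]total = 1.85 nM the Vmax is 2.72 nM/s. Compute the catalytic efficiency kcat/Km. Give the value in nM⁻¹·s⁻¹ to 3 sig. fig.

0.628 nM⁻¹·s⁻¹

kcat = Vmax/[E]total = 2.72/1.85 = 1.47 s⁻¹.
kcat/Km = 1.47/2.34 = 0.628 nM⁻¹·s⁻¹.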